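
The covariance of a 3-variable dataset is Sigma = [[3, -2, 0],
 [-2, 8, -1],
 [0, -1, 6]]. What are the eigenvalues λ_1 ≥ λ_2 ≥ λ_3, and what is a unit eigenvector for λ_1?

Step 1 — characteristic polynomial p(λ) = det(λI - Sigma) = λ³ - tr·λ² + c_1·λ - det, where tr = trace, c_1 = sum of the principal 2×2 minors, det = det(Sigma):
  tr = 3 + 8 + 6 = 17,
  c_1 = (3·8 - (-2)²) + (3·6 - (0)²) + (8·6 - (-1)²) = 20 + 18 + 47 = 85,
  det = 3·(8·6 - (-1)²) - (-2)·((-2)·6 - (-1)·(0)) + (0)·((-2)·(-1) - 8·(0)) = 3·(47) - (-2)·(-12) + (0)·(2) = 117.
  So p(λ) = λ³ - 17λ² + 85λ - 117.
Step 2 — look for an integer root (rational root theorem: any rational root is an integer divisor of 117). Testing λ = 9:
  p(9) = 729 - 1377 + 765 - 117 = 0  ✓
  Dividing out (λ - 9): p(λ) = (λ - 9)(λ² - 8λ + 13).
Step 3 — remaining eigenvalues from the quadratic λ² - 8λ + 13 = 0:
  Δ = 8² - 4·13 = 64 - 52 = 12,  λ = (8 ± √12)/2 = (8 ± 3.4641)/2 ≈ 5.7321 or 2.2679.
  Sorted: λ_1 = 9,  λ_2 = 5.7321,  λ_3 = 2.2679  (check: sum = 17 = tr ✓).

Step 4 — unit eigenvector for λ_1 = 9: v spans the null space of (Sigma - λ_1 I), whose rows are
  r_1 = (-6, -2, 0),  r_2 = (-2, -1, -1),  r_3 = (0, -1, -3).
  v is orthogonal to every row, so take v ∝ r_1 × r_2 = ((-2)·(-1) - (0)·(-1), (0)·(-2) - (-6)·(-1), (-6)·(-1) - (-2)·(-2)) = (2, -6, 2).
  Rescale (divide by 2): u = (1, -3, 1).
  ||u|| = √((1)² + (-3)² + (1)²) = √(11) ≈ 3.3166,  v_1 = u/||u|| ≈ (0.3015, -0.9045, 0.3015) (||v_1|| = 1).

λ_1 = 9,  λ_2 = 5.7321,  λ_3 = 2.2679;  v_1 ≈ (0.3015, -0.9045, 0.3015)


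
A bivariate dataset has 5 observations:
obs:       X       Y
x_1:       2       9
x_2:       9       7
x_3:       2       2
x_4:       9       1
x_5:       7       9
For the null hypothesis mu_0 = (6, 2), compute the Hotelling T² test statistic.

Step 1 — sample mean vector:
  mean(X) = (2 + 9 + 2 + 9 + 7) / 5 = 29/5 = 5.8
  mean(Y) = (9 + 7 + 2 + 1 + 9) / 5 = 28/5 = 5.6
  x̄ = (5.8, 5.6),  deviation x̄ - mu_0 = (5.8, 5.6) - (6, 2) = (-0.2, 3.6).

Step 2 — sample covariance matrix, S[i,j] = (1/(n-1)) · Σ_k (x_{k,i} - mean_i) · (x_{k,j} - mean_j), divisor n-1 = 4:
  S[X,X] = ((-3.8)·(-3.8) + (3.2)·(3.2) + (-3.8)·(-3.8) + (3.2)·(3.2) + (1.2)·(1.2)) / 4 = 50.8/4 = 12.7
  S[X,Y] = ((-3.8)·(3.4) + (3.2)·(1.4) + (-3.8)·(-3.6) + (3.2)·(-4.6) + (1.2)·(3.4)) / 4 = -5.4/4 = -1.35
  S[Y,Y] = ((3.4)·(3.4) + (1.4)·(1.4) + (-3.6)·(-3.6) + (-4.6)·(-4.6) + (3.4)·(3.4)) / 4 = 59.2/4 = 14.8
  S = [[12.7, -1.35],
 [-1.35, 14.8]].

Step 3 — invert S. det(S) = 12.7·14.8 - (-1.35)² = 186.1375.
  S^{-1} = (1/det) · [[d, -b], [-b, a]] = [[0.0795, 0.0073],
 [0.0073, 0.0682]].

Step 4 — quadratic form (x̄ - mu_0)^T · S^{-1} · (x̄ - mu_0):
  S^{-1} · (x̄ - mu_0) = (0.0102, 0.2442),
  (x̄ - mu_0)^T · [...] = (-0.2)·(0.0102) + (3.6)·(0.2442) = 0.877.

Step 5 — scale by n: T² = 5 · 0.877 = 4.3849.

T² ≈ 4.3849


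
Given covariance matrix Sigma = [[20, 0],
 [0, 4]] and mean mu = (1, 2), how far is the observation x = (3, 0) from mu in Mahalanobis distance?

Step 1 — centre the observation: (x - mu) = (2, -2).

Step 2 — invert Sigma. det(Sigma) = 20·4 - (0)² = 80.
  Sigma^{-1} = (1/det) · [[d, -b], [-b, a]] = [[0.05, 0],
 [0, 0.25]].

Step 3 — form the quadratic (x - mu)^T · Sigma^{-1} · (x - mu):
  Sigma^{-1} · (x - mu) = (0.1, -0.5).
  (x - mu)^T · [Sigma^{-1} · (x - mu)] = (2)·(0.1) + (-2)·(-0.5) = 1.2.

Step 4 — take square root: d = √(1.2) ≈ 1.0954.

d(x, mu) = √(1.2) ≈ 1.0954


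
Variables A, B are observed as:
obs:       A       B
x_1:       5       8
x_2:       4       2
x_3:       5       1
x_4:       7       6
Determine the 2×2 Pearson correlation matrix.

Step 1 — column means:
  mean(A) = (5 + 4 + 5 + 7) / 4 = 21/4 = 5.25
  mean(B) = (8 + 2 + 1 + 6) / 4 = 17/4 = 4.25

Step 2 — sample variances and covariances s[i,j] = (1/(n-1)) · Σ_k (x_{k,i} - mean_i) · (x_{k,j} - mean_j), with n-1 = 3:
  s[A,A] = ((-0.25)·(-0.25) + (-1.25)·(-1.25) + (-0.25)·(-0.25) + (1.75)·(1.75)) / 3 = 4.75/3 = 1.5833
  s[A,B] = ((-0.25)·(3.75) + (-1.25)·(-2.25) + (-0.25)·(-3.25) + (1.75)·(1.75)) / 3 = 5.75/3 = 1.9167
  s[B,B] = ((3.75)·(3.75) + (-2.25)·(-2.25) + (-3.25)·(-3.25) + (1.75)·(1.75)) / 3 = 32.75/3 = 10.9167
  Sample standard deviations s_i = √(s[i,i]):
  s(A) = √(1.5833) = 1.2583
  s(B) = √(10.9167) = 3.304

Step 3 — r_{ij} = s_{ij} / (s_i · s_j):
  r[A,A] = 1 (diagonal).
  r[A,B] = 1.9167 / (1.2583 · 3.304) = 1.9167 / 4.1575 = 0.461
  r[B,B] = 1 (diagonal).

R is symmetric with unit diagonal. Assembling:

R = [[1, 0.461],
 [0.461, 1]]


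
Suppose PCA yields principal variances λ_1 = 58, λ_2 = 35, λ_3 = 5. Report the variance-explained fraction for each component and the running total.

Step 1 — total variance = trace(Sigma) = Σ λ_i = 58 + 35 + 5 = 98.

Step 2 — fraction explained by component i = λ_i / Σ λ:
  PC1: 58/98 = 0.5918
  PC2: 35/98 = 0.3571
  PC3: 5/98 = 0.051

Step 3 — cumulative fraction after k components = (λ_1 + ... + λ_k) / Σ λ:
  k = 1: 58/98 = 0.5918
  k = 2: (58 + 35)/98 = 93/98 = 0.949
  k = 3: (58 + 35 + 5)/98 = 98/98 = 1

Summary (fraction, with percent):

explained: PC1 0.5918 (59.18%), PC2 0.3571 (35.71%), PC3 0.051 (5.1%);  cumulative: 0.5918, 0.949, 1


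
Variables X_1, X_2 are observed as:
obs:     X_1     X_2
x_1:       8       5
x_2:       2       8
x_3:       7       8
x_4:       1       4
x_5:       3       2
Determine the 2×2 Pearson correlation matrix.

Step 1 — column means:
  mean(X_1) = (8 + 2 + 7 + 1 + 3) / 5 = 21/5 = 4.2
  mean(X_2) = (5 + 8 + 8 + 4 + 2) / 5 = 27/5 = 5.4

Step 2 — sample variances and covariances s[i,j] = (1/(n-1)) · Σ_k (x_{k,i} - mean_i) · (x_{k,j} - mean_j), with n-1 = 4:
  s[X_1,X_1] = ((3.8)·(3.8) + (-2.2)·(-2.2) + (2.8)·(2.8) + (-3.2)·(-3.2) + (-1.2)·(-1.2)) / 4 = 38.8/4 = 9.7
  s[X_1,X_2] = ((3.8)·(-0.4) + (-2.2)·(2.6) + (2.8)·(2.6) + (-3.2)·(-1.4) + (-1.2)·(-3.4)) / 4 = 8.6/4 = 2.15
  s[X_2,X_2] = ((-0.4)·(-0.4) + (2.6)·(2.6) + (2.6)·(2.6) + (-1.4)·(-1.4) + (-3.4)·(-3.4)) / 4 = 27.2/4 = 6.8
  Sample standard deviations s_i = √(s[i,i]):
  s(X_1) = √(9.7) = 3.1145
  s(X_2) = √(6.8) = 2.6077

Step 3 — r_{ij} = s_{ij} / (s_i · s_j):
  r[X_1,X_1] = 1 (diagonal).
  r[X_1,X_2] = 2.15 / (3.1145 · 2.6077) = 2.15 / 8.1216 = 0.2647
  r[X_2,X_2] = 1 (diagonal).

R is symmetric with unit diagonal. Assembling:

R = [[1, 0.2647],
 [0.2647, 1]]


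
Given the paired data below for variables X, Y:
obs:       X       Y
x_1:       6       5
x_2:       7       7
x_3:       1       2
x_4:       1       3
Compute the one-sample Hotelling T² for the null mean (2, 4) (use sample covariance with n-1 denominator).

Step 1 — sample mean vector:
  mean(X) = (6 + 7 + 1 + 1) / 4 = 15/4 = 3.75
  mean(Y) = (5 + 7 + 2 + 3) / 4 = 17/4 = 4.25
  x̄ = (3.75, 4.25),  deviation x̄ - mu_0 = (3.75, 4.25) - (2, 4) = (1.75, 0.25).

Step 2 — sample covariance matrix, S[i,j] = (1/(n-1)) · Σ_k (x_{k,i} - mean_i) · (x_{k,j} - mean_j), divisor n-1 = 3:
  S[X,X] = ((2.25)·(2.25) + (3.25)·(3.25) + (-2.75)·(-2.75) + (-2.75)·(-2.75)) / 3 = 30.75/3 = 10.25
  S[X,Y] = ((2.25)·(0.75) + (3.25)·(2.75) + (-2.75)·(-2.25) + (-2.75)·(-1.25)) / 3 = 20.25/3 = 6.75
  S[Y,Y] = ((0.75)·(0.75) + (2.75)·(2.75) + (-2.25)·(-2.25) + (-1.25)·(-1.25)) / 3 = 14.75/3 = 4.9167
  S = [[10.25, 6.75],
 [6.75, 4.9167]].

Step 3 — invert S. det(S) = 10.25·4.9167 - (6.75)² = 4.8333.
  S^{-1} = (1/det) · [[d, -b], [-b, a]] = [[1.0172, -1.3966],
 [-1.3966, 2.1207]].

Step 4 — quadratic form (x̄ - mu_0)^T · S^{-1} · (x̄ - mu_0):
  S^{-1} · (x̄ - mu_0) = (1.431, -1.9138),
  (x̄ - mu_0)^T · [...] = (1.75)·(1.431) + (0.25)·(-1.9138) = 2.0259.

Step 5 — scale by n: T² = 4 · 2.0259 = 8.1034.

T² ≈ 8.1034


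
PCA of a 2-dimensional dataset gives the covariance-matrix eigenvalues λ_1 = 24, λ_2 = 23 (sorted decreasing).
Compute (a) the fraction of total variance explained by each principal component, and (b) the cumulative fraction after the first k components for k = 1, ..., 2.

Step 1 — total variance = trace(Sigma) = Σ λ_i = 24 + 23 = 47.

Step 2 — fraction explained by component i = λ_i / Σ λ:
  PC1: 24/47 = 0.5106
  PC2: 23/47 = 0.4894

Step 3 — cumulative fraction after k components = (λ_1 + ... + λ_k) / Σ λ:
  k = 1: 24/47 = 0.5106
  k = 2: (24 + 23)/47 = 47/47 = 1

Summary (fraction, with percent):

explained: PC1 0.5106 (51.06%), PC2 0.4894 (48.94%);  cumulative: 0.5106, 1


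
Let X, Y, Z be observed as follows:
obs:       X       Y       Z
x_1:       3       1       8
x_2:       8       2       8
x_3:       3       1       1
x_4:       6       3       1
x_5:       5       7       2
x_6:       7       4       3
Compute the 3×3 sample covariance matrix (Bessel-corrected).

Step 1 — column means:
  mean(X) = (3 + 8 + 3 + 6 + 5 + 7) / 6 = 32/6 = 5.3333
  mean(Y) = (1 + 2 + 1 + 3 + 7 + 4) / 6 = 18/6 = 3
  mean(Z) = (8 + 8 + 1 + 1 + 2 + 3) / 6 = 23/6 = 3.8333

Step 2 — sample covariance S[i,j] = (1/(n-1)) · Σ_k (x_{k,i} - mean_i) · (x_{k,j} - mean_j), with n-1 = 5.
  S[X,X] = ((-2.3333)·(-2.3333) + (2.6667)·(2.6667) + (-2.3333)·(-2.3333) + (0.6667)·(0.6667) + (-0.3333)·(-0.3333) + (1.6667)·(1.6667)) / 5 = 21.3333/5 = 4.2667
  S[X,Y] = ((-2.3333)·(-2) + (2.6667)·(-1) + (-2.3333)·(-2) + (0.6667)·(0) + (-0.3333)·(4) + (1.6667)·(1)) / 5 = 7/5 = 1.4
  S[X,Z] = ((-2.3333)·(4.1667) + (2.6667)·(4.1667) + (-2.3333)·(-2.8333) + (0.6667)·(-2.8333) + (-0.3333)·(-1.8333) + (1.6667)·(-0.8333)) / 5 = 5.3333/5 = 1.0667
  S[Y,Y] = ((-2)·(-2) + (-1)·(-1) + (-2)·(-2) + (0)·(0) + (4)·(4) + (1)·(1)) / 5 = 26/5 = 5.2
  S[Y,Z] = ((-2)·(4.1667) + (-1)·(4.1667) + (-2)·(-2.8333) + (0)·(-2.8333) + (4)·(-1.8333) + (1)·(-0.8333)) / 5 = -15/5 = -3
  S[Z,Z] = ((4.1667)·(4.1667) + (4.1667)·(4.1667) + (-2.8333)·(-2.8333) + (-2.8333)·(-2.8333) + (-1.8333)·(-1.8333) + (-0.8333)·(-0.8333)) / 5 = 54.8333/5 = 10.9667

S is symmetric (S[j,i] = S[i,j]). Assembling:

S = [[4.2667, 1.4, 1.0667],
 [1.4, 5.2, -3],
 [1.0667, -3, 10.9667]]


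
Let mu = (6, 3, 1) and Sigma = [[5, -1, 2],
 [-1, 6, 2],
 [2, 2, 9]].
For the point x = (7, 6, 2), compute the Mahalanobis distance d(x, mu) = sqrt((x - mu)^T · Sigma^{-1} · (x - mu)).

Step 1 — centre the observation: (x - mu) = (1, 3, 1).

Step 2 — invert Sigma (cofactor / det for 3×3, or solve directly):
  Sigma^{-1} = [[0.2392, 0.0622, -0.067],
 [0.0622, 0.1962, -0.0574],
 [-0.067, -0.0574, 0.1388]].

Step 3 — form the quadratic (x - mu)^T · Sigma^{-1} · (x - mu):
  Sigma^{-1} · (x - mu) = (0.3589, 0.5933, -0.1005).
  (x - mu)^T · [Sigma^{-1} · (x - mu)] = (1)·(0.3589) + (3)·(0.5933) + (1)·(-0.1005) = 2.0383.

Step 4 — take square root: d = √(2.0383) ≈ 1.4277.

d(x, mu) = √(2.0383) ≈ 1.4277


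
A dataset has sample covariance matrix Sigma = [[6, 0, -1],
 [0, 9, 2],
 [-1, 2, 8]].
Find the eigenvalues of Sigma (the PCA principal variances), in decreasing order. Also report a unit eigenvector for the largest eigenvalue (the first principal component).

Step 1 — characteristic polynomial p(λ) = det(λI - Sigma) = λ³ - tr·λ² + c_1·λ - det, where tr = trace, c_1 = sum of the principal 2×2 minors, det = det(Sigma):
  tr = 6 + 9 + 8 = 23,
  c_1 = (6·9 - (0)²) + (6·8 - (-1)²) + (9·8 - (2)²) = 54 + 47 + 68 = 169,
  det = 6·(9·8 - (2)²) - (0)·((0)·8 - (2)·(-1)) + (-1)·((0)·(2) - 9·(-1)) = 6·(68) - (0)·(2) + (-1)·(9) = 399.
  So p(λ) = λ³ - 23λ² + 169λ - 399.
Step 2 — look for an integer root (rational root theorem: any rational root is an integer divisor of 399). Testing λ = 7:
  p(7) = 343 - 1127 + 1183 - 399 = 0  ✓
  Dividing out (λ - 7): p(λ) = (λ - 7)(λ² - 16λ + 57).
Step 3 — remaining eigenvalues from the quadratic λ² - 16λ + 57 = 0:
  Δ = 16² - 4·57 = 256 - 228 = 28,  λ = (16 ± √28)/2 = (16 ± 5.2915)/2 ≈ 10.6458 or 5.3542.
  Sorted: λ_1 = 10.6458,  λ_2 = 7,  λ_3 = 5.3542  (check: sum = 23 = tr ✓).

Step 4 — unit eigenvector for λ_1 ≈ 10.6458: v spans the null space of (Sigma - λ_1 I), whose rows are
  r_1 = (-4.6458, 0, -1),  r_2 = (0, -1.6458, 2),  r_3 = (-1, 2, -2.6458).
  v is orthogonal to every row, so take v ∝ r_1 × r_2 = ((0)·(2) - (-1)·(-1.6458), (-1)·(0) - (-4.6458)·(2), (-4.6458)·(-1.6458) - (0)·(0)) ≈ (-1.6458, 9.2915, 7.6458).
  Rescale (multiply by -1 so the first nonzero entry is positive): u = (1.6458, -9.2915, -7.6458).
  ||u|| = √((1.6458)² + (-9.2915)² + (-7.6458)²) = √(147.498) ≈ 12.1449,  v_1 = u/||u|| ≈ (0.1355, -0.7651, -0.6295) (||v_1|| = 1).

λ_1 = 10.6458,  λ_2 = 7,  λ_3 = 5.3542;  v_1 ≈ (0.1355, -0.7651, -0.6295)


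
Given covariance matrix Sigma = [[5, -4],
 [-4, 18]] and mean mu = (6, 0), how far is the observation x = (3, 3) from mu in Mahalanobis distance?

Step 1 — centre the observation: (x - mu) = (-3, 3).

Step 2 — invert Sigma. det(Sigma) = 5·18 - (-4)² = 74.
  Sigma^{-1} = (1/det) · [[d, -b], [-b, a]] = [[0.2432, 0.0541],
 [0.0541, 0.0676]].

Step 3 — form the quadratic (x - mu)^T · Sigma^{-1} · (x - mu):
  Sigma^{-1} · (x - mu) = (-0.5676, 0.0405).
  (x - mu)^T · [Sigma^{-1} · (x - mu)] = (-3)·(-0.5676) + (3)·(0.0405) = 1.8243.

Step 4 — take square root: d = √(1.8243) ≈ 1.3507.

d(x, mu) = √(1.8243) ≈ 1.3507


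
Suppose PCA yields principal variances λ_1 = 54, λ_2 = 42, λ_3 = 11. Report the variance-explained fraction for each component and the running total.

Step 1 — total variance = trace(Sigma) = Σ λ_i = 54 + 42 + 11 = 107.

Step 2 — fraction explained by component i = λ_i / Σ λ:
  PC1: 54/107 = 0.5047
  PC2: 42/107 = 0.3925
  PC3: 11/107 = 0.1028

Step 3 — cumulative fraction after k components = (λ_1 + ... + λ_k) / Σ λ:
  k = 1: 54/107 = 0.5047
  k = 2: (54 + 42)/107 = 96/107 = 0.8972
  k = 3: (54 + 42 + 11)/107 = 107/107 = 1

Summary (fraction, with percent):

explained: PC1 0.5047 (50.47%), PC2 0.3925 (39.25%), PC3 0.1028 (10.28%);  cumulative: 0.5047, 0.8972, 1


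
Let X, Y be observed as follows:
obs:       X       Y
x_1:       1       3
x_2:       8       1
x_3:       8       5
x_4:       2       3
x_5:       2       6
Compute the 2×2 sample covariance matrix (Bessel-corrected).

Step 1 — column means:
  mean(X) = (1 + 8 + 8 + 2 + 2) / 5 = 21/5 = 4.2
  mean(Y) = (3 + 1 + 5 + 3 + 6) / 5 = 18/5 = 3.6

Step 2 — sample covariance S[i,j] = (1/(n-1)) · Σ_k (x_{k,i} - mean_i) · (x_{k,j} - mean_j), with n-1 = 4.
  S[X,X] = ((-3.2)·(-3.2) + (3.8)·(3.8) + (3.8)·(3.8) + (-2.2)·(-2.2) + (-2.2)·(-2.2)) / 4 = 48.8/4 = 12.2
  S[X,Y] = ((-3.2)·(-0.6) + (3.8)·(-2.6) + (3.8)·(1.4) + (-2.2)·(-0.6) + (-2.2)·(2.4)) / 4 = -6.6/4 = -1.65
  S[Y,Y] = ((-0.6)·(-0.6) + (-2.6)·(-2.6) + (1.4)·(1.4) + (-0.6)·(-0.6) + (2.4)·(2.4)) / 4 = 15.2/4 = 3.8

S is symmetric (S[j,i] = S[i,j]). Assembling:

S = [[12.2, -1.65],
 [-1.65, 3.8]]


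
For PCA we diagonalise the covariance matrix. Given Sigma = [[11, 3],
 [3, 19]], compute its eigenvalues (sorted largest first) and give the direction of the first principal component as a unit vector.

Step 1 — characteristic polynomial of 2×2 Sigma:
  det(Sigma - λI) = λ² - trace · λ + det = 0.
  trace = 11 + 19 = 30, det = 11·19 - (3)² = 200.
Step 2 — discriminant:
  Δ = trace² - 4·det = 900 - 800 = 100.
Step 3 — eigenvalues:
  λ = (trace ± √Δ)/2 = (30 ± 10)/2,
  λ_1 = 20,  λ_2 = 10.

Step 4 — unit eigenvector for λ_1: solve (Sigma - λ_1 I)v = 0. First row:
  (11 - 20)·v_x + (3)·v_y = 0, i.e. (-9)·v_x + (3)·v_y = 0,
  so v ∝ (b, λ_1 - a) = (3, 9) = u.
  ||u|| = √((3)² + (9)²) = √(90) ≈ 9.4868,
  v_1 = u/||u|| ≈ (0.3162, 0.9487) (||v_1|| = 1).

λ_1 = 20,  λ_2 = 10;  v_1 ≈ (0.3162, 0.9487)


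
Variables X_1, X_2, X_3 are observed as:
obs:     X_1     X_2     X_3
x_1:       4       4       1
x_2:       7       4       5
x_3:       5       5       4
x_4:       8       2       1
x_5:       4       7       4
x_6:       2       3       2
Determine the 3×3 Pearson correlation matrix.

Step 1 — column means:
  mean(X_1) = (4 + 7 + 5 + 8 + 4 + 2) / 6 = 30/6 = 5
  mean(X_2) = (4 + 4 + 5 + 2 + 7 + 3) / 6 = 25/6 = 4.1667
  mean(X_3) = (1 + 5 + 4 + 1 + 4 + 2) / 6 = 17/6 = 2.8333

Step 2 — sample variances and covariances s[i,j] = (1/(n-1)) · Σ_k (x_{k,i} - mean_i) · (x_{k,j} - mean_j), with n-1 = 5:
  s[X_1,X_1] = ((-1)·(-1) + (2)·(2) + (0)·(0) + (3)·(3) + (-1)·(-1) + (-3)·(-3)) / 5 = 24/5 = 4.8
  s[X_1,X_2] = ((-1)·(-0.1667) + (2)·(-0.1667) + (0)·(0.8333) + (3)·(-2.1667) + (-1)·(2.8333) + (-3)·(-1.1667)) / 5 = -6/5 = -1.2
  s[X_1,X_3] = ((-1)·(-1.8333) + (2)·(2.1667) + (0)·(1.1667) + (3)·(-1.8333) + (-1)·(1.1667) + (-3)·(-0.8333)) / 5 = 2/5 = 0.4
  s[X_2,X_2] = ((-0.1667)·(-0.1667) + (-0.1667)·(-0.1667) + (0.8333)·(0.8333) + (-2.1667)·(-2.1667) + (2.8333)·(2.8333) + (-1.1667)·(-1.1667)) / 5 = 14.8333/5 = 2.9667
  s[X_2,X_3] = ((-0.1667)·(-1.8333) + (-0.1667)·(2.1667) + (0.8333)·(1.1667) + (-2.1667)·(-1.8333) + (2.8333)·(1.1667) + (-1.1667)·(-0.8333)) / 5 = 9.1667/5 = 1.8333
  s[X_3,X_3] = ((-1.8333)·(-1.8333) + (2.1667)·(2.1667) + (1.1667)·(1.1667) + (-1.8333)·(-1.8333) + (1.1667)·(1.1667) + (-0.8333)·(-0.8333)) / 5 = 14.8333/5 = 2.9667
  Sample standard deviations s_i = √(s[i,i]):
  s(X_1) = √(4.8) = 2.1909
  s(X_2) = √(2.9667) = 1.7224
  s(X_3) = √(2.9667) = 1.7224

Step 3 — r_{ij} = s_{ij} / (s_i · s_j):
  r[X_1,X_1] = 1 (diagonal).
  r[X_1,X_2] = -1.2 / (2.1909 · 1.7224) = -1.2 / 3.7736 = -0.318
  r[X_1,X_3] = 0.4 / (2.1909 · 1.7224) = 0.4 / 3.7736 = 0.106
  r[X_2,X_2] = 1 (diagonal).
  r[X_2,X_3] = 1.8333 / (1.7224 · 1.7224) = 1.8333 / 2.9667 = 0.618
  r[X_3,X_3] = 1 (diagonal).

R is symmetric with unit diagonal. Assembling:

R = [[1, -0.318, 0.106],
 [-0.318, 1, 0.618],
 [0.106, 0.618, 1]]


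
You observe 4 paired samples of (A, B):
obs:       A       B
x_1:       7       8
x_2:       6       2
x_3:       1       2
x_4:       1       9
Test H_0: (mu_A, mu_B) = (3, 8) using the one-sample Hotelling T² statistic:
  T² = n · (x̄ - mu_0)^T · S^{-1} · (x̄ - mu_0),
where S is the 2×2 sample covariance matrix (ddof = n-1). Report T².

Step 1 — sample mean vector:
  mean(A) = (7 + 6 + 1 + 1) / 4 = 15/4 = 3.75
  mean(B) = (8 + 2 + 2 + 9) / 4 = 21/4 = 5.25
  x̄ = (3.75, 5.25),  deviation x̄ - mu_0 = (3.75, 5.25) - (3, 8) = (0.75, -2.75).

Step 2 — sample covariance matrix, S[i,j] = (1/(n-1)) · Σ_k (x_{k,i} - mean_i) · (x_{k,j} - mean_j), divisor n-1 = 3:
  S[A,A] = ((3.25)·(3.25) + (2.25)·(2.25) + (-2.75)·(-2.75) + (-2.75)·(-2.75)) / 3 = 30.75/3 = 10.25
  S[A,B] = ((3.25)·(2.75) + (2.25)·(-3.25) + (-2.75)·(-3.25) + (-2.75)·(3.75)) / 3 = 0.25/3 = 0.0833
  S[B,B] = ((2.75)·(2.75) + (-3.25)·(-3.25) + (-3.25)·(-3.25) + (3.75)·(3.75)) / 3 = 42.75/3 = 14.25
  S = [[10.25, 0.0833],
 [0.0833, 14.25]].

Step 3 — invert S. det(S) = 10.25·14.25 - (0.0833)² = 146.0556.
  S^{-1} = (1/det) · [[d, -b], [-b, a]] = [[0.0976, -0.0006],
 [-0.0006, 0.0702]].

Step 4 — quadratic form (x̄ - mu_0)^T · S^{-1} · (x̄ - mu_0):
  S^{-1} · (x̄ - mu_0) = (0.0747, -0.1934),
  (x̄ - mu_0)^T · [...] = (0.75)·(0.0747) + (-2.75)·(-0.1934) = 0.588.

Step 5 — scale by n: T² = 4 · 0.588 = 2.3518.

T² ≈ 2.3518


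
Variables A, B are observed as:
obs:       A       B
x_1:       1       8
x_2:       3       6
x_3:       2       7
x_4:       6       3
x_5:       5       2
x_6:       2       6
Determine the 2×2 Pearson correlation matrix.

Step 1 — column means:
  mean(A) = (1 + 3 + 2 + 6 + 5 + 2) / 6 = 19/6 = 3.1667
  mean(B) = (8 + 6 + 7 + 3 + 2 + 6) / 6 = 32/6 = 5.3333

Step 2 — sample variances and covariances s[i,j] = (1/(n-1)) · Σ_k (x_{k,i} - mean_i) · (x_{k,j} - mean_j), with n-1 = 5:
  s[A,A] = ((-2.1667)·(-2.1667) + (-0.1667)·(-0.1667) + (-1.1667)·(-1.1667) + (2.8333)·(2.8333) + (1.8333)·(1.8333) + (-1.1667)·(-1.1667)) / 5 = 18.8333/5 = 3.7667
  s[A,B] = ((-2.1667)·(2.6667) + (-0.1667)·(0.6667) + (-1.1667)·(1.6667) + (2.8333)·(-2.3333) + (1.8333)·(-3.3333) + (-1.1667)·(0.6667)) / 5 = -21.3333/5 = -4.2667
  s[B,B] = ((2.6667)·(2.6667) + (0.6667)·(0.6667) + (1.6667)·(1.6667) + (-2.3333)·(-2.3333) + (-3.3333)·(-3.3333) + (0.6667)·(0.6667)) / 5 = 27.3333/5 = 5.4667
  Sample standard deviations s_i = √(s[i,i]):
  s(A) = √(3.7667) = 1.9408
  s(B) = √(5.4667) = 2.3381

Step 3 — r_{ij} = s_{ij} / (s_i · s_j):
  r[A,A] = 1 (diagonal).
  r[A,B] = -4.2667 / (1.9408 · 2.3381) = -4.2667 / 4.5377 = -0.9403
  r[B,B] = 1 (diagonal).

R is symmetric with unit diagonal. Assembling:

R = [[1, -0.9403],
 [-0.9403, 1]]


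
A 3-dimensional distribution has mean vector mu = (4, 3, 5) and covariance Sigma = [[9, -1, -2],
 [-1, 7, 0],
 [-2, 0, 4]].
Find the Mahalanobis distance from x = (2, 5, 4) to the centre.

Step 1 — centre the observation: (x - mu) = (-2, 2, -1).

Step 2 — invert Sigma (cofactor / det for 3×3, or solve directly):
  Sigma^{-1} = [[0.1273, 0.0182, 0.0636],
 [0.0182, 0.1455, 0.0091],
 [0.0636, 0.0091, 0.2818]].

Step 3 — form the quadratic (x - mu)^T · Sigma^{-1} · (x - mu):
  Sigma^{-1} · (x - mu) = (-0.2818, 0.2455, -0.3909).
  (x - mu)^T · [Sigma^{-1} · (x - mu)] = (-2)·(-0.2818) + (2)·(0.2455) + (-1)·(-0.3909) = 1.4455.

Step 4 — take square root: d = √(1.4455) ≈ 1.2023.

d(x, mu) = √(1.4455) ≈ 1.2023


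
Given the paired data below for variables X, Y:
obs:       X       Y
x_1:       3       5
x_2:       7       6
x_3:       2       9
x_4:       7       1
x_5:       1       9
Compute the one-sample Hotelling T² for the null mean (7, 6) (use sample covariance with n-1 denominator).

Step 1 — sample mean vector:
  mean(X) = (3 + 7 + 2 + 7 + 1) / 5 = 20/5 = 4
  mean(Y) = (5 + 6 + 9 + 1 + 9) / 5 = 30/5 = 6
  x̄ = (4, 6),  deviation x̄ - mu_0 = (4, 6) - (7, 6) = (-3, 0).

Step 2 — sample covariance matrix, S[i,j] = (1/(n-1)) · Σ_k (x_{k,i} - mean_i) · (x_{k,j} - mean_j), divisor n-1 = 4:
  S[X,X] = ((-1)·(-1) + (3)·(3) + (-2)·(-2) + (3)·(3) + (-3)·(-3)) / 4 = 32/4 = 8
  S[X,Y] = ((-1)·(-1) + (3)·(0) + (-2)·(3) + (3)·(-5) + (-3)·(3)) / 4 = -29/4 = -7.25
  S[Y,Y] = ((-1)·(-1) + (0)·(0) + (3)·(3) + (-5)·(-5) + (3)·(3)) / 4 = 44/4 = 11
  S = [[8, -7.25],
 [-7.25, 11]].

Step 3 — invert S. det(S) = 8·11 - (-7.25)² = 35.4375.
  S^{-1} = (1/det) · [[d, -b], [-b, a]] = [[0.3104, 0.2046],
 [0.2046, 0.2257]].

Step 4 — quadratic form (x̄ - mu_0)^T · S^{-1} · (x̄ - mu_0):
  S^{-1} · (x̄ - mu_0) = (-0.9312, -0.6138),
  (x̄ - mu_0)^T · [...] = (-3)·(-0.9312) + (0)·(-0.6138) = 2.7937.

Step 5 — scale by n: T² = 5 · 2.7937 = 13.9683.

T² ≈ 13.9683


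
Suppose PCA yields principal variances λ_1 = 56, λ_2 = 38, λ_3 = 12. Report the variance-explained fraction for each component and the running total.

Step 1 — total variance = trace(Sigma) = Σ λ_i = 56 + 38 + 12 = 106.

Step 2 — fraction explained by component i = λ_i / Σ λ:
  PC1: 56/106 = 0.5283
  PC2: 38/106 = 0.3585
  PC3: 12/106 = 0.1132

Step 3 — cumulative fraction after k components = (λ_1 + ... + λ_k) / Σ λ:
  k = 1: 56/106 = 0.5283
  k = 2: (56 + 38)/106 = 94/106 = 0.8868
  k = 3: (56 + 38 + 12)/106 = 106/106 = 1

Summary (fraction, with percent):

explained: PC1 0.5283 (52.83%), PC2 0.3585 (35.85%), PC3 0.1132 (11.32%);  cumulative: 0.5283, 0.8868, 1


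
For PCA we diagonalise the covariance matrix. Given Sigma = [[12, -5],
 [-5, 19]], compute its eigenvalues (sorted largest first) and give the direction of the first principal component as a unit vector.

Step 1 — characteristic polynomial of 2×2 Sigma:
  det(Sigma - λI) = λ² - trace · λ + det = 0.
  trace = 12 + 19 = 31, det = 12·19 - (-5)² = 203.
Step 2 — discriminant:
  Δ = trace² - 4·det = 961 - 812 = 149.
Step 3 — eigenvalues:
  λ = (trace ± √Δ)/2 = (31 ± 12.2066)/2,
  λ_1 = 21.6033,  λ_2 = 9.3967.

Step 4 — unit eigenvector for λ_1: solve (Sigma - λ_1 I)v = 0. First row:
  (12 - 21.6033)·v_x + (-5)·v_y = 0, i.e. (-9.6033)·v_x + (-5)·v_y = 0,
  so v ∝ (b, λ_1 - a) = (-5, 9.6033); multiply by -1 so the first entry is positive: u = (5, -9.6033).
  ||u|| = √((5)² + (-9.6033)²) = √(117.2229) ≈ 10.827,
  v_1 = u/||u|| ≈ (0.4618, -0.887) (||v_1|| = 1).

λ_1 = 21.6033,  λ_2 = 9.3967;  v_1 ≈ (0.4618, -0.887)


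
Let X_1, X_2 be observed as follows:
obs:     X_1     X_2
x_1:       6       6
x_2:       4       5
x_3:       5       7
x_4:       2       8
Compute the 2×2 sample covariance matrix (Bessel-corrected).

Step 1 — column means:
  mean(X_1) = (6 + 4 + 5 + 2) / 4 = 17/4 = 4.25
  mean(X_2) = (6 + 5 + 7 + 8) / 4 = 26/4 = 6.5

Step 2 — sample covariance S[i,j] = (1/(n-1)) · Σ_k (x_{k,i} - mean_i) · (x_{k,j} - mean_j), with n-1 = 3.
  S[X_1,X_1] = ((1.75)·(1.75) + (-0.25)·(-0.25) + (0.75)·(0.75) + (-2.25)·(-2.25)) / 3 = 8.75/3 = 2.9167
  S[X_1,X_2] = ((1.75)·(-0.5) + (-0.25)·(-1.5) + (0.75)·(0.5) + (-2.25)·(1.5)) / 3 = -3.5/3 = -1.1667
  S[X_2,X_2] = ((-0.5)·(-0.5) + (-1.5)·(-1.5) + (0.5)·(0.5) + (1.5)·(1.5)) / 3 = 5/3 = 1.6667

S is symmetric (S[j,i] = S[i,j]). Assembling:

S = [[2.9167, -1.1667],
 [-1.1667, 1.6667]]


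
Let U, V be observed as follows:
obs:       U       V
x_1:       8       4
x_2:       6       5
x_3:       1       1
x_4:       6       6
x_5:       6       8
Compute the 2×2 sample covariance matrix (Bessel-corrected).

Step 1 — column means:
  mean(U) = (8 + 6 + 1 + 6 + 6) / 5 = 27/5 = 5.4
  mean(V) = (4 + 5 + 1 + 6 + 8) / 5 = 24/5 = 4.8

Step 2 — sample covariance S[i,j] = (1/(n-1)) · Σ_k (x_{k,i} - mean_i) · (x_{k,j} - mean_j), with n-1 = 4.
  S[U,U] = ((2.6)·(2.6) + (0.6)·(0.6) + (-4.4)·(-4.4) + (0.6)·(0.6) + (0.6)·(0.6)) / 4 = 27.2/4 = 6.8
  S[U,V] = ((2.6)·(-0.8) + (0.6)·(0.2) + (-4.4)·(-3.8) + (0.6)·(1.2) + (0.6)·(3.2)) / 4 = 17.4/4 = 4.35
  S[V,V] = ((-0.8)·(-0.8) + (0.2)·(0.2) + (-3.8)·(-3.8) + (1.2)·(1.2) + (3.2)·(3.2)) / 4 = 26.8/4 = 6.7

S is symmetric (S[j,i] = S[i,j]). Assembling:

S = [[6.8, 4.35],
 [4.35, 6.7]]


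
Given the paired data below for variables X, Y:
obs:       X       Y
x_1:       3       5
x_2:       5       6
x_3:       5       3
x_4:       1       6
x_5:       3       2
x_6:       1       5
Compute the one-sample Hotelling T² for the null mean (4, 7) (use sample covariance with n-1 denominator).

Step 1 — sample mean vector:
  mean(X) = (3 + 5 + 5 + 1 + 3 + 1) / 6 = 18/6 = 3
  mean(Y) = (5 + 6 + 3 + 6 + 2 + 5) / 6 = 27/6 = 4.5
  x̄ = (3, 4.5),  deviation x̄ - mu_0 = (3, 4.5) - (4, 7) = (-1, -2.5).

Step 2 — sample covariance matrix, S[i,j] = (1/(n-1)) · Σ_k (x_{k,i} - mean_i) · (x_{k,j} - mean_j), divisor n-1 = 5:
  S[X,X] = ((0)·(0) + (2)·(2) + (2)·(2) + (-2)·(-2) + (0)·(0) + (-2)·(-2)) / 5 = 16/5 = 3.2
  S[X,Y] = ((0)·(0.5) + (2)·(1.5) + (2)·(-1.5) + (-2)·(1.5) + (0)·(-2.5) + (-2)·(0.5)) / 5 = -4/5 = -0.8
  S[Y,Y] = ((0.5)·(0.5) + (1.5)·(1.5) + (-1.5)·(-1.5) + (1.5)·(1.5) + (-2.5)·(-2.5) + (0.5)·(0.5)) / 5 = 13.5/5 = 2.7
  S = [[3.2, -0.8],
 [-0.8, 2.7]].

Step 3 — invert S. det(S) = 3.2·2.7 - (-0.8)² = 8.
  S^{-1} = (1/det) · [[d, -b], [-b, a]] = [[0.3375, 0.1],
 [0.1, 0.4]].

Step 4 — quadratic form (x̄ - mu_0)^T · S^{-1} · (x̄ - mu_0):
  S^{-1} · (x̄ - mu_0) = (-0.5875, -1.1),
  (x̄ - mu_0)^T · [...] = (-1)·(-0.5875) + (-2.5)·(-1.1) = 3.3375.

Step 5 — scale by n: T² = 6 · 3.3375 = 20.025.

T² ≈ 20.025


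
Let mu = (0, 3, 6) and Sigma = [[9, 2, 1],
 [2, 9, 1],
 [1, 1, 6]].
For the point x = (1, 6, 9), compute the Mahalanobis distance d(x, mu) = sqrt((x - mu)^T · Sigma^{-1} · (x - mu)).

Step 1 — centre the observation: (x - mu) = (1, 3, 3).

Step 2 — invert Sigma (cofactor / det for 3×3, or solve directly):
  Sigma^{-1} = [[0.1183, -0.0246, -0.0156],
 [-0.0246, 0.1183, -0.0156],
 [-0.0156, -0.0156, 0.1719]].

Step 3 — form the quadratic (x - mu)^T · Sigma^{-1} · (x - mu):
  Sigma^{-1} · (x - mu) = (-0.0022, 0.2835, 0.4531).
  (x - mu)^T · [Sigma^{-1} · (x - mu)] = (1)·(-0.0022) + (3)·(0.2835) + (3)·(0.4531) = 2.2076.

Step 4 — take square root: d = √(2.2076) ≈ 1.4858.

d(x, mu) = √(2.2076) ≈ 1.4858


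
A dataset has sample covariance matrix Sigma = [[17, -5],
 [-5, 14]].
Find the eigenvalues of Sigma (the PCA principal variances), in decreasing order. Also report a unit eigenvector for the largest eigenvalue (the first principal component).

Step 1 — characteristic polynomial of 2×2 Sigma:
  det(Sigma - λI) = λ² - trace · λ + det = 0.
  trace = 17 + 14 = 31, det = 17·14 - (-5)² = 213.
Step 2 — discriminant:
  Δ = trace² - 4·det = 961 - 852 = 109.
Step 3 — eigenvalues:
  λ = (trace ± √Δ)/2 = (31 ± 10.4403)/2,
  λ_1 = 20.7202,  λ_2 = 10.2798.

Step 4 — unit eigenvector for λ_1: solve (Sigma - λ_1 I)v = 0. First row:
  (17 - 20.7202)·v_x + (-5)·v_y = 0, i.e. (-3.7202)·v_x + (-5)·v_y = 0,
  so v ∝ (b, λ_1 - a) = (-5, 3.7202); multiply by -1 so the first entry is positive: u = (5, -3.7202).
  ||u|| = √((5)² + (-3.7202)²) = √(38.8395) ≈ 6.2321,
  v_1 = u/||u|| ≈ (0.8023, -0.5969) (||v_1|| = 1).

λ_1 = 20.7202,  λ_2 = 10.2798;  v_1 ≈ (0.8023, -0.5969)


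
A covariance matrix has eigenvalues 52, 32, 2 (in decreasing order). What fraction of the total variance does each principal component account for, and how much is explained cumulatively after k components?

Step 1 — total variance = trace(Sigma) = Σ λ_i = 52 + 32 + 2 = 86.

Step 2 — fraction explained by component i = λ_i / Σ λ:
  PC1: 52/86 = 0.6047
  PC2: 32/86 = 0.3721
  PC3: 2/86 = 0.0233

Step 3 — cumulative fraction after k components = (λ_1 + ... + λ_k) / Σ λ:
  k = 1: 52/86 = 0.6047
  k = 2: (52 + 32)/86 = 84/86 = 0.9767
  k = 3: (52 + 32 + 2)/86 = 86/86 = 1

Summary (fraction, with percent):

explained: PC1 0.6047 (60.47%), PC2 0.3721 (37.21%), PC3 0.0233 (2.33%);  cumulative: 0.6047, 0.9767, 1


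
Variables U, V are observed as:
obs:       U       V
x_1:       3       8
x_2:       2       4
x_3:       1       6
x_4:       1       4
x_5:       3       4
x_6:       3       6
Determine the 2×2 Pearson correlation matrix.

Step 1 — column means:
  mean(U) = (3 + 2 + 1 + 1 + 3 + 3) / 6 = 13/6 = 2.1667
  mean(V) = (8 + 4 + 6 + 4 + 4 + 6) / 6 = 32/6 = 5.3333

Step 2 — sample variances and covariances s[i,j] = (1/(n-1)) · Σ_k (x_{k,i} - mean_i) · (x_{k,j} - mean_j), with n-1 = 5:
  s[U,U] = ((0.8333)·(0.8333) + (-0.1667)·(-0.1667) + (-1.1667)·(-1.1667) + (-1.1667)·(-1.1667) + (0.8333)·(0.8333) + (0.8333)·(0.8333)) / 5 = 4.8333/5 = 0.9667
  s[U,V] = ((0.8333)·(2.6667) + (-0.1667)·(-1.3333) + (-1.1667)·(0.6667) + (-1.1667)·(-1.3333) + (0.8333)·(-1.3333) + (0.8333)·(0.6667)) / 5 = 2.6667/5 = 0.5333
  s[V,V] = ((2.6667)·(2.6667) + (-1.3333)·(-1.3333) + (0.6667)·(0.6667) + (-1.3333)·(-1.3333) + (-1.3333)·(-1.3333) + (0.6667)·(0.6667)) / 5 = 13.3333/5 = 2.6667
  Sample standard deviations s_i = √(s[i,i]):
  s(U) = √(0.9667) = 0.9832
  s(V) = √(2.6667) = 1.633

Step 3 — r_{ij} = s_{ij} / (s_i · s_j):
  r[U,U] = 1 (diagonal).
  r[U,V] = 0.5333 / (0.9832 · 1.633) = 0.5333 / 1.6055 = 0.3322
  r[V,V] = 1 (diagonal).

R is symmetric with unit diagonal. Assembling:

R = [[1, 0.3322],
 [0.3322, 1]]


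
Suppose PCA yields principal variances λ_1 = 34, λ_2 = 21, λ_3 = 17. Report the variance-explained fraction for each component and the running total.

Step 1 — total variance = trace(Sigma) = Σ λ_i = 34 + 21 + 17 = 72.

Step 2 — fraction explained by component i = λ_i / Σ λ:
  PC1: 34/72 = 0.4722
  PC2: 21/72 = 0.2917
  PC3: 17/72 = 0.2361

Step 3 — cumulative fraction after k components = (λ_1 + ... + λ_k) / Σ λ:
  k = 1: 34/72 = 0.4722
  k = 2: (34 + 21)/72 = 55/72 = 0.7639
  k = 3: (34 + 21 + 17)/72 = 72/72 = 1

Summary (fraction, with percent):

explained: PC1 0.4722 (47.22%), PC2 0.2917 (29.17%), PC3 0.2361 (23.61%);  cumulative: 0.4722, 0.7639, 1


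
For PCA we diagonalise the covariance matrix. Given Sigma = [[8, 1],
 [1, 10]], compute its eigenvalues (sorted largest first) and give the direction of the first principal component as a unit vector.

Step 1 — characteristic polynomial of 2×2 Sigma:
  det(Sigma - λI) = λ² - trace · λ + det = 0.
  trace = 8 + 10 = 18, det = 8·10 - (1)² = 79.
Step 2 — discriminant:
  Δ = trace² - 4·det = 324 - 316 = 8.
Step 3 — eigenvalues:
  λ = (trace ± √Δ)/2 = (18 ± 2.8284)/2,
  λ_1 = 10.4142,  λ_2 = 7.5858.

Step 4 — unit eigenvector for λ_1: solve (Sigma - λ_1 I)v = 0. First row:
  (8 - 10.4142)·v_x + (1)·v_y = 0, i.e. (-2.4142)·v_x + (1)·v_y = 0,
  so v ∝ (b, λ_1 - a) = (1, 2.4142) = u.
  ||u|| = √((1)² + (2.4142)²) = √(6.8284) ≈ 2.6131,
  v_1 = u/||u|| ≈ (0.3827, 0.9239) (||v_1|| = 1).

λ_1 = 10.4142,  λ_2 = 7.5858;  v_1 ≈ (0.3827, 0.9239)


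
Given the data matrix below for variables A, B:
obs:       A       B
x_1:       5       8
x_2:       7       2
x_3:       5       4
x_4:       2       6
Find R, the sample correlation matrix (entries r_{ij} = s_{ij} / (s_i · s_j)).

Step 1 — column means:
  mean(A) = (5 + 7 + 5 + 2) / 4 = 19/4 = 4.75
  mean(B) = (8 + 2 + 4 + 6) / 4 = 20/4 = 5

Step 2 — sample variances and covariances s[i,j] = (1/(n-1)) · Σ_k (x_{k,i} - mean_i) · (x_{k,j} - mean_j), with n-1 = 3:
  s[A,A] = ((0.25)·(0.25) + (2.25)·(2.25) + (0.25)·(0.25) + (-2.75)·(-2.75)) / 3 = 12.75/3 = 4.25
  s[A,B] = ((0.25)·(3) + (2.25)·(-3) + (0.25)·(-1) + (-2.75)·(1)) / 3 = -9/3 = -3
  s[B,B] = ((3)·(3) + (-3)·(-3) + (-1)·(-1) + (1)·(1)) / 3 = 20/3 = 6.6667
  Sample standard deviations s_i = √(s[i,i]):
  s(A) = √(4.25) = 2.0616
  s(B) = √(6.6667) = 2.582

Step 3 — r_{ij} = s_{ij} / (s_i · s_j):
  r[A,A] = 1 (diagonal).
  r[A,B] = -3 / (2.0616 · 2.582) = -3 / 5.3229 = -0.5636
  r[B,B] = 1 (diagonal).

R is symmetric with unit diagonal. Assembling:

R = [[1, -0.5636],
 [-0.5636, 1]]


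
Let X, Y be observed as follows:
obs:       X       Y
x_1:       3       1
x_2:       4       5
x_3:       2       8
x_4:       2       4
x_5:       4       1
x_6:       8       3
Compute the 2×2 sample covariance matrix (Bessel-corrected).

Step 1 — column means:
  mean(X) = (3 + 4 + 2 + 2 + 4 + 8) / 6 = 23/6 = 3.8333
  mean(Y) = (1 + 5 + 8 + 4 + 1 + 3) / 6 = 22/6 = 3.6667

Step 2 — sample covariance S[i,j] = (1/(n-1)) · Σ_k (x_{k,i} - mean_i) · (x_{k,j} - mean_j), with n-1 = 5.
  S[X,X] = ((-0.8333)·(-0.8333) + (0.1667)·(0.1667) + (-1.8333)·(-1.8333) + (-1.8333)·(-1.8333) + (0.1667)·(0.1667) + (4.1667)·(4.1667)) / 5 = 24.8333/5 = 4.9667
  S[X,Y] = ((-0.8333)·(-2.6667) + (0.1667)·(1.3333) + (-1.8333)·(4.3333) + (-1.8333)·(0.3333) + (0.1667)·(-2.6667) + (4.1667)·(-0.6667)) / 5 = -9.3333/5 = -1.8667
  S[Y,Y] = ((-2.6667)·(-2.6667) + (1.3333)·(1.3333) + (4.3333)·(4.3333) + (0.3333)·(0.3333) + (-2.6667)·(-2.6667) + (-0.6667)·(-0.6667)) / 5 = 35.3333/5 = 7.0667

S is symmetric (S[j,i] = S[i,j]). Assembling:

S = [[4.9667, -1.8667],
 [-1.8667, 7.0667]]


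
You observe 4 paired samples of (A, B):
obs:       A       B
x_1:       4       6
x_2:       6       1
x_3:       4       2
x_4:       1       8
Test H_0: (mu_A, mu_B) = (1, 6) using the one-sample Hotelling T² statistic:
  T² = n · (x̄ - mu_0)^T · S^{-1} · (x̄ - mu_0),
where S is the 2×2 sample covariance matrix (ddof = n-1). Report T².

Step 1 — sample mean vector:
  mean(A) = (4 + 6 + 4 + 1) / 4 = 15/4 = 3.75
  mean(B) = (6 + 1 + 2 + 8) / 4 = 17/4 = 4.25
  x̄ = (3.75, 4.25),  deviation x̄ - mu_0 = (3.75, 4.25) - (1, 6) = (2.75, -1.75).

Step 2 — sample covariance matrix, S[i,j] = (1/(n-1)) · Σ_k (x_{k,i} - mean_i) · (x_{k,j} - mean_j), divisor n-1 = 3:
  S[A,A] = ((0.25)·(0.25) + (2.25)·(2.25) + (0.25)·(0.25) + (-2.75)·(-2.75)) / 3 = 12.75/3 = 4.25
  S[A,B] = ((0.25)·(1.75) + (2.25)·(-3.25) + (0.25)·(-2.25) + (-2.75)·(3.75)) / 3 = -17.75/3 = -5.9167
  S[B,B] = ((1.75)·(1.75) + (-3.25)·(-3.25) + (-2.25)·(-2.25) + (3.75)·(3.75)) / 3 = 32.75/3 = 10.9167
  S = [[4.25, -5.9167],
 [-5.9167, 10.9167]].

Step 3 — invert S. det(S) = 4.25·10.9167 - (-5.9167)² = 11.3889.
  S^{-1} = (1/det) · [[d, -b], [-b, a]] = [[0.9585, 0.5195],
 [0.5195, 0.3732]].

Step 4 — quadratic form (x̄ - mu_0)^T · S^{-1} · (x̄ - mu_0):
  S^{-1} · (x̄ - mu_0) = (1.7268, 0.7756),
  (x̄ - mu_0)^T · [...] = (2.75)·(1.7268) + (-1.75)·(0.7756) = 3.3915.

Step 5 — scale by n: T² = 4 · 3.3915 = 13.5659.

T² ≈ 13.5659


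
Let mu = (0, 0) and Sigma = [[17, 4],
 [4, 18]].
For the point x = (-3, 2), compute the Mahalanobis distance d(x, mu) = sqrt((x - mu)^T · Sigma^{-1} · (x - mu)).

Step 1 — centre the observation: (x - mu) = (-3, 2).

Step 2 — invert Sigma. det(Sigma) = 17·18 - (4)² = 290.
  Sigma^{-1} = (1/det) · [[d, -b], [-b, a]] = [[0.0621, -0.0138],
 [-0.0138, 0.0586]].

Step 3 — form the quadratic (x - mu)^T · Sigma^{-1} · (x - mu):
  Sigma^{-1} · (x - mu) = (-0.2138, 0.1586).
  (x - mu)^T · [Sigma^{-1} · (x - mu)] = (-3)·(-0.2138) + (2)·(0.1586) = 0.9586.

Step 4 — take square root: d = √(0.9586) ≈ 0.9791.

d(x, mu) = √(0.9586) ≈ 0.9791


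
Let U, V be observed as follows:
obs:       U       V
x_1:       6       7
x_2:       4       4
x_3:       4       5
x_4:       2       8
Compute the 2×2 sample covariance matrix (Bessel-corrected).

Step 1 — column means:
  mean(U) = (6 + 4 + 4 + 2) / 4 = 16/4 = 4
  mean(V) = (7 + 4 + 5 + 8) / 4 = 24/4 = 6

Step 2 — sample covariance S[i,j] = (1/(n-1)) · Σ_k (x_{k,i} - mean_i) · (x_{k,j} - mean_j), with n-1 = 3.
  S[U,U] = ((2)·(2) + (0)·(0) + (0)·(0) + (-2)·(-2)) / 3 = 8/3 = 2.6667
  S[U,V] = ((2)·(1) + (0)·(-2) + (0)·(-1) + (-2)·(2)) / 3 = -2/3 = -0.6667
  S[V,V] = ((1)·(1) + (-2)·(-2) + (-1)·(-1) + (2)·(2)) / 3 = 10/3 = 3.3333

S is symmetric (S[j,i] = S[i,j]). Assembling:

S = [[2.6667, -0.6667],
 [-0.6667, 3.3333]]


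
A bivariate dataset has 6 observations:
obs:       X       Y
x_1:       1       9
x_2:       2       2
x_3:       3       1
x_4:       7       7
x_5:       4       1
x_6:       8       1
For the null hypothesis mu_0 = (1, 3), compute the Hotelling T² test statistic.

Step 1 — sample mean vector:
  mean(X) = (1 + 2 + 3 + 7 + 4 + 8) / 6 = 25/6 = 4.1667
  mean(Y) = (9 + 2 + 1 + 7 + 1 + 1) / 6 = 21/6 = 3.5
  x̄ = (4.1667, 3.5),  deviation x̄ - mu_0 = (4.1667, 3.5) - (1, 3) = (3.1667, 0.5).

Step 2 — sample covariance matrix, S[i,j] = (1/(n-1)) · Σ_k (x_{k,i} - mean_i) · (x_{k,j} - mean_j), divisor n-1 = 5:
  S[X,X] = ((-3.1667)·(-3.1667) + (-2.1667)·(-2.1667) + (-1.1667)·(-1.1667) + (2.8333)·(2.8333) + (-0.1667)·(-0.1667) + (3.8333)·(3.8333)) / 5 = 38.8333/5 = 7.7667
  S[X,Y] = ((-3.1667)·(5.5) + (-2.1667)·(-1.5) + (-1.1667)·(-2.5) + (2.8333)·(3.5) + (-0.1667)·(-2.5) + (3.8333)·(-2.5)) / 5 = -10.5/5 = -2.1
  S[Y,Y] = ((5.5)·(5.5) + (-1.5)·(-1.5) + (-2.5)·(-2.5) + (3.5)·(3.5) + (-2.5)·(-2.5) + (-2.5)·(-2.5)) / 5 = 63.5/5 = 12.7
  S = [[7.7667, -2.1],
 [-2.1, 12.7]].

Step 3 — invert S. det(S) = 7.7667·12.7 - (-2.1)² = 94.2267.
  S^{-1} = (1/det) · [[d, -b], [-b, a]] = [[0.1348, 0.0223],
 [0.0223, 0.0824]].

Step 4 — quadratic form (x̄ - mu_0)^T · S^{-1} · (x̄ - mu_0):
  S^{-1} · (x̄ - mu_0) = (0.438, 0.1118),
  (x̄ - mu_0)^T · [...] = (3.1667)·(0.438) + (0.5)·(0.1118) = 1.4427.

Step 5 — scale by n: T² = 6 · 1.4427 = 8.6564.

T² ≈ 8.6564


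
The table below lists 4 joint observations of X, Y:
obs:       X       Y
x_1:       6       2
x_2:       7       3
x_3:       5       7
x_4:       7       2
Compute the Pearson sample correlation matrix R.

Step 1 — column means:
  mean(X) = (6 + 7 + 5 + 7) / 4 = 25/4 = 6.25
  mean(Y) = (2 + 3 + 7 + 2) / 4 = 14/4 = 3.5

Step 2 — sample variances and covariances s[i,j] = (1/(n-1)) · Σ_k (x_{k,i} - mean_i) · (x_{k,j} - mean_j), with n-1 = 3:
  s[X,X] = ((-0.25)·(-0.25) + (0.75)·(0.75) + (-1.25)·(-1.25) + (0.75)·(0.75)) / 3 = 2.75/3 = 0.9167
  s[X,Y] = ((-0.25)·(-1.5) + (0.75)·(-0.5) + (-1.25)·(3.5) + (0.75)·(-1.5)) / 3 = -5.5/3 = -1.8333
  s[Y,Y] = ((-1.5)·(-1.5) + (-0.5)·(-0.5) + (3.5)·(3.5) + (-1.5)·(-1.5)) / 3 = 17/3 = 5.6667
  Sample standard deviations s_i = √(s[i,i]):
  s(X) = √(0.9167) = 0.9574
  s(Y) = √(5.6667) = 2.3805

Step 3 — r_{ij} = s_{ij} / (s_i · s_j):
  r[X,X] = 1 (diagonal).
  r[X,Y] = -1.8333 / (0.9574 · 2.3805) = -1.8333 / 2.2791 = -0.8044
  r[Y,Y] = 1 (diagonal).

R is symmetric with unit diagonal. Assembling:

R = [[1, -0.8044],
 [-0.8044, 1]]
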